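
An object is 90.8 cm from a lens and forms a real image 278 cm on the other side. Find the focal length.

f = 68.4 cm (converging)

Real image ⇒ d_i = +278 cm.
1/f = 1/d_o + 1/d_i = 1/(90.8) + 1/(278) = 0.01461, so f = 68.4 cm.
Since f is positive, the lens is converging.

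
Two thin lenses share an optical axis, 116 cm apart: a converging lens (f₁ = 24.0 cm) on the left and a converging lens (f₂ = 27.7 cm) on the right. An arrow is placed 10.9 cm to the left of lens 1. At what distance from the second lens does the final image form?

Lens 1: 1/d_i1 = 1/f₁ − 1/d_o1 = 1/(24.0) − 1/(10.9) = -0.05008, so d_i1 = -19.97 cm.
The intermediate image is 19.97 cm to the left of lens 1 (virtual), which is 116 − (-19.97) = 136.0 cm to the left of lens 2, so d_o2 = +136.0 cm.
Lens 2: 1/d_i2 = 1/f₂ − 1/d_o2 = 1/(27.7) − 1/(136.0) = 0.02875, so d_i2 = 34.8 cm.
The final image is real, 34.8 cm to the right of lens 2 (overall magnification ≈ -0.47).

34.8 cm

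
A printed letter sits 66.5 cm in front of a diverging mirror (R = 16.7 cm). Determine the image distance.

f = R/2 = 16.7/2 = 8.350 cm; for a diverging mirror, f = -8.350 cm.
Mirror equation: 1/q = 1/f − 1/p = 1/(-8.350) − 1/(66.5) = -0.1198 − 0.01504 = -0.1348, so q = -7.42 cm.
The image is virtual, upright and reduced, behind the mirror.

7.42 cm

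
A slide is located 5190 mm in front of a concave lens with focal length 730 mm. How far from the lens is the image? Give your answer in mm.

For a concave lens, f = -730 mm.
Lens equation: 1/d_i = 1/f − 1/d_o = 1/(-730.0) − 1/(5190) = -0.001370 − 0.0001927 = -0.001563, so d_i = -640 mm.
The image is virtual, upright and reduced, on the same side as the object.

640 mm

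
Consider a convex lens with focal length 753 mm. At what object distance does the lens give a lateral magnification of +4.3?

m = −d_i/d_o ⇒ d_i = −m·d_o.
1/f = 1/d_o + 1/d_i = 1/d_o − 1/(m·d_o) = (1 − 1/m)/d_o, so d_o = f(1 − 1/m) = (753.0)(1 − 1/(+4.3)) = 578 mm.

578 mm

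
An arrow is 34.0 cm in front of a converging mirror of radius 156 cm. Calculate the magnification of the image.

m = +1.77

f = R/2 = 156/2 = 78.00 cm.
1/d_i = 1/f − 1/d_o = 1/(78.00) − 1/(34.0) = -0.01659, so d_i = -60.27 cm.
m = −d_i/d_o = −(-60.27)/(34.0) = +1.77.
The image is virtual, upright and enlarged, behind the mirror.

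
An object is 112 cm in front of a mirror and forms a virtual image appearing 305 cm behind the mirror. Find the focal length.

Virtual image ⇒ d_i = −305 cm.
1/f = 1/d_o + 1/d_i = 1/(112) + 1/(-305) = 0.005650, so f = 177 cm.
Since f is positive, the mirror is concave.

f = 177 cm (concave)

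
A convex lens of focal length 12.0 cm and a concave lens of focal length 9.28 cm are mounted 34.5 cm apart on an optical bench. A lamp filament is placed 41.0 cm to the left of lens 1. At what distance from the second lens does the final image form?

Lens 1: 1/d_i1 = 1/f₁ − 1/d_o1 = 1/(12.0) − 1/(41.0) = 0.05894, so d_i1 = 16.97 cm.
The intermediate image is 16.97 cm to the right of lens 1, which is 34.5 − (16.97) = 17.53 cm to the left of lens 2, so d_o2 = +17.53 cm.
Lens 2 is diverging, so f₂ = −9.28 cm.
Lens 2: 1/d_i2 = 1/f₂ − 1/d_o2 = 1/(-9.28) − 1/(17.53) = -0.1648, so d_i2 = -6.07 cm.
The final image is virtual, 6.07 cm to the left of lens 2 (overall magnification ≈ -0.14).

6.07 cm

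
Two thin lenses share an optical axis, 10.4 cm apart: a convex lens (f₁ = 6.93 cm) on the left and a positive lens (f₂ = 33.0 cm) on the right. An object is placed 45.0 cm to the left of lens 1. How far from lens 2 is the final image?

2.37 cm

Lens 1: 1/d_i1 = 1/f₁ − 1/d_o1 = 1/(6.93) − 1/(45.0) = 0.1221, so d_i1 = 8.191 cm.
The intermediate image is 8.191 cm to the right of lens 1, which is 10.4 − (8.191) = 2.209 cm to the left of lens 2, so d_o2 = +2.209 cm.
Lens 2: 1/d_i2 = 1/f₂ − 1/d_o2 = 1/(33.0) − 1/(2.209) = -0.4224, so d_i2 = -2.37 cm.
The final image is virtual, 2.37 cm to the left of lens 2 (overall magnification ≈ -0.20).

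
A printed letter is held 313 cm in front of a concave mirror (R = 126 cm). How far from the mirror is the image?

f = R/2 = 126/2 = 63.00 cm.
Mirror equation: 1/s_i = 1/f − 1/s_o = 1/(63.00) − 1/(313) = 0.01587 − 0.003195 = 0.01268, so s_i = 78.9 cm.
The image is real, inverted and reduced, in front of the mirror.

78.9 cm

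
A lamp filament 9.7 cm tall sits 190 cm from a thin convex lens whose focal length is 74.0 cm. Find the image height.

6.19 cm

1/d_i = 1/f − 1/d_o = 1/(74.00) − 1/(190) = 0.008250, so d_i = 121.2 cm.
m = −d_i/d_o = -0.6379.
|h_i| = |m|·h_o = 0.6379 × 9.7 = 6.19 cm. The image is real, inverted and reduced, on the far side of the lens.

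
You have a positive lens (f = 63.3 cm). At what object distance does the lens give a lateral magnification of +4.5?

49.2 cm

m = −d_i/d_o ⇒ d_i = −m·d_o.
1/f = 1/d_o + 1/d_i = 1/d_o − 1/(m·d_o) = (1 − 1/m)/d_o, so d_o = f(1 − 1/m) = (63.30)(1 − 1/(+4.5)) = 49.2 cm.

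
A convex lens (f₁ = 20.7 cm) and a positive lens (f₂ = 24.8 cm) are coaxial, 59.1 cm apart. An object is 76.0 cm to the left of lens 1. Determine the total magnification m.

m = +1.59

Lens 1: 1/d_i1 = 1/(20.7) − 1/(76.0) = 0.03515, so d_i1 = 28.45 cm; m₁ = −d_i1/d_o1 = -0.3743.
d_o2 = 59.1 − (28.45) = 30.65 cm.
Lens 2: 1/d_i2 = 1/(24.8) − 1/(30.65) = 0.007696, so d_i2 = 129.9 cm; m₂ = −d_i2/d_o2 = -4.239.
m = m₁·m₂ = (-0.3743)(-4.239) = +1.59.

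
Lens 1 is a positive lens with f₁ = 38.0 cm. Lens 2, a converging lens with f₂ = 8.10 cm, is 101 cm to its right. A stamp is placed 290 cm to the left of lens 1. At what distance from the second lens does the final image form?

9.43 cm

Lens 1: 1/d_i1 = 1/f₁ − 1/d_o1 = 1/(38.0) − 1/(290) = 0.02287, so d_i1 = 43.73 cm.
The intermediate image is 43.73 cm to the right of lens 1, which is 101 − (43.73) = 57.27 cm to the left of lens 2, so d_o2 = +57.27 cm.
Lens 2: 1/d_i2 = 1/f₂ − 1/d_o2 = 1/(8.10) − 1/(57.27) = 0.1060, so d_i2 = 9.43 cm.
The final image is real, 9.43 cm to the right of lens 2 (overall magnification ≈ 0.025).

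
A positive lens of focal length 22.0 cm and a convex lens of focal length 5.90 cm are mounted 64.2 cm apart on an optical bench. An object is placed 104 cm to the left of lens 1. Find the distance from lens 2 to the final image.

7.05 cm

Lens 1: 1/d_i1 = 1/f₁ − 1/d_o1 = 1/(22.0) − 1/(104) = 0.03584, so d_i1 = 27.90 cm.
The intermediate image is 27.90 cm to the right of lens 1, which is 64.2 − (27.90) = 36.30 cm to the left of lens 2, so d_o2 = +36.30 cm.
Lens 2: 1/d_i2 = 1/f₂ − 1/d_o2 = 1/(5.90) − 1/(36.30) = 0.1419, so d_i2 = 7.05 cm.
The final image is real, 7.05 cm to the right of lens 2 (overall magnification ≈ 0.052).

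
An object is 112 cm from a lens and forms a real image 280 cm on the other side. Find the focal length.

Real image ⇒ d_i = +280 cm.
1/f = 1/d_o + 1/d_i = 1/(112) + 1/(280) = 0.01250, so f = 80.0 cm.
Since f is positive, the lens is converging.

f = 80.0 cm (converging)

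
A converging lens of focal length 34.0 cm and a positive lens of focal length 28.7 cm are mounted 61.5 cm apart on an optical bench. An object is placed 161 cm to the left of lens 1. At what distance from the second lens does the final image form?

Lens 1: 1/d_i1 = 1/f₁ − 1/d_o1 = 1/(34.0) − 1/(161) = 0.02320, so d_i1 = 43.10 cm.
The intermediate image is 43.10 cm to the right of lens 1, which is 61.5 − (43.10) = 18.40 cm to the left of lens 2, so d_o2 = +18.40 cm.
Lens 2: 1/d_i2 = 1/f₂ − 1/d_o2 = 1/(28.7) − 1/(18.40) = -0.01950, so d_i2 = -51.3 cm.
The final image is virtual, 51.3 cm to the left of lens 2 (overall magnification ≈ -0.75).

51.3 cm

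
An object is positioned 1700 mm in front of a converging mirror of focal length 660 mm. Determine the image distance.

Mirror equation: 1/v = 1/f − 1/u = 1/(660.0) − 1/(1700) = 0.001515 − 0.0005882 = 0.0009269, so v = 1080 mm.
The image is real, inverted and reduced, in front of the mirror.

1080 mm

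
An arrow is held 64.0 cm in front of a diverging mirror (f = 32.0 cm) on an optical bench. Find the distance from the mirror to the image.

21.3 cm

For a diverging mirror, f = -32.0 cm.
Mirror equation: 1/d_i = 1/f − 1/d_o = 1/(-32.00) − 1/(64.0) = -0.03125 − 0.01562 = -0.04688, so d_i = -21.3 cm.
The image is virtual, upright and reduced, behind the mirror.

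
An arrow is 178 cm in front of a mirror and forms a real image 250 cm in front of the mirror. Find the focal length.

f = 104 cm (concave)

Real image ⇒ d_i = +250 cm.
1/f = 1/d_o + 1/d_i = 1/(178) + 1/(250) = 0.009618, so f = 104 cm.
Since f is positive, the mirror is concave.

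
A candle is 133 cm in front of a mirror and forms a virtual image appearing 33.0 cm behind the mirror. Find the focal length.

Virtual image ⇒ d_i = −33.0 cm.
1/f = 1/d_o + 1/d_i = 1/(133) + 1/(-33.0) = -0.02278, so f = -43.9 cm.
Since f is negative, the mirror is convex.

f = -43.9 cm (convex)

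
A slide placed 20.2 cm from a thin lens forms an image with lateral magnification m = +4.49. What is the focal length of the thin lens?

m = −d_i/d_o ⇒ d_i = −m·d_o = −(+4.49)·(20.2) = -90.70 cm.
1/f = 1/d_o + 1/d_i = 1/(20.2) + 1/(-90.70) = 0.03848, so f = 26.0 cm.
Since f is positive, the thin lens is converging.

f = 26.0 cm (converging)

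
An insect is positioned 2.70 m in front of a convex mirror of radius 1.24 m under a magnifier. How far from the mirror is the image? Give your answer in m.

f = R/2 = 1.24/2 = 0.6200 m; for a convex mirror, f = -0.6200 m.
Mirror equation: 1/q = 1/f − 1/p = 1/(-0.6200) − 1/(2.70) = -1.613 − 0.3704 = -1.983, so q = -0.504 m.
The image is virtual, upright and reduced, behind the mirror.

0.504 m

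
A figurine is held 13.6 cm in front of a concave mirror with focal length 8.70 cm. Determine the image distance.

Mirror equation: 1/s_i = 1/f − 1/s_o = 1/(8.700) − 1/(13.6) = 0.1149 − 0.07353 = 0.04141, so s_i = 24.1 cm.
The image is real, inverted and enlarged, in front of the mirror.

24.1 cm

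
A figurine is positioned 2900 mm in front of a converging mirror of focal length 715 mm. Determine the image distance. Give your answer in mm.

Mirror equation: 1/q = 1/f − 1/p = 1/(715.0) − 1/(2900) = 0.001399 − 0.0003448 = 0.001054, so q = 949 mm.
The image is real, inverted and reduced, in front of the mirror.

949 mm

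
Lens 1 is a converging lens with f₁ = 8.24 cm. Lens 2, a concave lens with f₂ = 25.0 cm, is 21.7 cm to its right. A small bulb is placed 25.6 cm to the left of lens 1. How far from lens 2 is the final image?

6.91 cm

Lens 1: 1/d_i1 = 1/f₁ − 1/d_o1 = 1/(8.24) − 1/(25.6) = 0.08230, so d_i1 = 12.15 cm.
The intermediate image is 12.15 cm to the right of lens 1, which is 21.7 − (12.15) = 9.550 cm to the left of lens 2, so d_o2 = +9.550 cm.
Lens 2 is diverging, so f₂ = −25.0 cm.
Lens 2: 1/d_i2 = 1/f₂ − 1/d_o2 = 1/(-25.0) − 1/(9.550) = -0.1447, so d_i2 = -6.91 cm.
The final image is virtual, 6.91 cm to the left of lens 2 (overall magnification ≈ -0.34).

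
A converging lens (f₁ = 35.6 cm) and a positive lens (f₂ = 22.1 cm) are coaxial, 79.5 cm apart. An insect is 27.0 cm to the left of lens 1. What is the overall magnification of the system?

m = -0.541

Lens 1: 1/d_i1 = 1/(35.6) − 1/(27.0) = -0.008947, so d_i1 = -111.8 cm; m₁ = −d_i1/d_o1 = +4.141.
d_o2 = 79.5 − (-111.8) = 191.3 cm.
Lens 2: 1/d_i2 = 1/(22.1) − 1/(191.3) = 0.04002, so d_i2 = 24.99 cm; m₂ = −d_i2/d_o2 = -0.1306.
m = m₁·m₂ = (+4.141)(-0.1306) = -0.541.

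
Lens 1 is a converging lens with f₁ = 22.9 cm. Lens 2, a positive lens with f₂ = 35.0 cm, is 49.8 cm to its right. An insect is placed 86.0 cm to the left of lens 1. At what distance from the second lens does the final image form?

39.6 cm

Lens 1: 1/d_i1 = 1/f₁ − 1/d_o1 = 1/(22.9) − 1/(86.0) = 0.03204, so d_i1 = 31.21 cm.
The intermediate image is 31.21 cm to the right of lens 1, which is 49.8 − (31.21) = 18.59 cm to the left of lens 2, so d_o2 = +18.59 cm.
Lens 2: 1/d_i2 = 1/f₂ − 1/d_o2 = 1/(35.0) − 1/(18.59) = -0.02522, so d_i2 = -39.6 cm.
The final image is virtual, 39.6 cm to the left of lens 2 (overall magnification ≈ -0.77).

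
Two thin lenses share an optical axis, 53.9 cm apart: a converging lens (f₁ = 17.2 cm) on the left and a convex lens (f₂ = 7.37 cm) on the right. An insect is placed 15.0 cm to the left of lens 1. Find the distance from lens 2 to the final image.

Lens 1: 1/d_i1 = 1/f₁ − 1/d_o1 = 1/(17.2) − 1/(15.0) = -0.008527, so d_i1 = -117.3 cm.
The intermediate image is 117.3 cm to the left of lens 1 (virtual), which is 53.9 − (-117.3) = 171.2 cm to the left of lens 2, so d_o2 = +171.2 cm.
Lens 2: 1/d_i2 = 1/f₂ − 1/d_o2 = 1/(7.37) − 1/(171.2) = 0.1298, so d_i2 = 7.70 cm.
The final image is real, 7.70 cm to the right of lens 2 (overall magnification ≈ -0.35).

7.70 cm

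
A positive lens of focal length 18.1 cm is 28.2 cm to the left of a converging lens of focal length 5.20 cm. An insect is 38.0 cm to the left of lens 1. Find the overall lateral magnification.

m = -0.409

Lens 1: 1/d_i1 = 1/(18.1) − 1/(38.0) = 0.02893, so d_i1 = 34.56 cm; m₁ = −d_i1/d_o1 = -0.9095.
d_o2 = 28.2 − (34.56) = -6.360 cm (virtual object).
Lens 2: 1/d_i2 = 1/(5.20) − 1/(-6.360) = 0.3495, so d_i2 = 2.861 cm; m₂ = −d_i2/d_o2 = +0.4498.
m = m₁·m₂ = (-0.9095)(+0.4498) = -0.409.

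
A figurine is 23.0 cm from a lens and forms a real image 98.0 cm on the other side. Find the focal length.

f = 18.6 cm (converging)

Real image ⇒ d_i = +98.0 cm.
1/f = 1/d_o + 1/d_i = 1/(23.0) + 1/(98.0) = 0.05368, so f = 18.6 cm.
Since f is positive, the lens is converging.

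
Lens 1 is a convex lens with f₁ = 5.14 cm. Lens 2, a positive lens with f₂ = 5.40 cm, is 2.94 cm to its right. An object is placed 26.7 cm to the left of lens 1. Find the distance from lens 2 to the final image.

Lens 1: 1/d_i1 = 1/f₁ − 1/d_o1 = 1/(5.14) − 1/(26.7) = 0.1571, so d_i1 = 6.365 cm.
The intermediate image is 6.365 cm to the right of lens 1, which lies 3.425 cm to the right of lens 2 — a virtual object — so d_o2 = −3.425 cm.
Lens 2: 1/d_i2 = 1/f₂ − 1/d_o2 = 1/(5.40) − 1/(-3.425) = 0.4772, so d_i2 = 2.10 cm.
The final image is real, 2.10 cm to the right of lens 2 (overall magnification ≈ -0.15).

2.10 cm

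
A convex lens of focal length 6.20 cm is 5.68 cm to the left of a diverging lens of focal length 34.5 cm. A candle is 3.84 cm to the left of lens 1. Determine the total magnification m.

Lens 1: 1/d_i1 = 1/(6.20) − 1/(3.84) = -0.09913, so d_i1 = -10.09 cm; m₁ = −d_i1/d_o1 = +2.628.
d_o2 = 5.68 − (-10.09) = 15.77 cm.
f₂ = −34.5 cm (diverging).
Lens 2: 1/d_i2 = 1/(-34.5) − 1/(15.77) = -0.09240, so d_i2 = -10.82 cm; m₂ = −d_i2/d_o2 = +0.6863.
m = m₁·m₂ = (+2.628)(+0.6863) = +1.80.

m = +1.80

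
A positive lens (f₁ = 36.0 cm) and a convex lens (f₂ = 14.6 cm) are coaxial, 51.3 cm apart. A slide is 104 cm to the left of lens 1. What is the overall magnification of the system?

Lens 1: 1/d_i1 = 1/(36.0) − 1/(104) = 0.01816, so d_i1 = 55.06 cm; m₁ = −d_i1/d_o1 = -0.5294.
d_o2 = 51.3 − (55.06) = -3.760 cm (virtual object).
Lens 2: 1/d_i2 = 1/(14.6) − 1/(-3.760) = 0.3345, so d_i2 = 2.990 cm; m₂ = −d_i2/d_o2 = +0.7952.
m = m₁·m₂ = (-0.5294)(+0.7952) = -0.421.

m = -0.421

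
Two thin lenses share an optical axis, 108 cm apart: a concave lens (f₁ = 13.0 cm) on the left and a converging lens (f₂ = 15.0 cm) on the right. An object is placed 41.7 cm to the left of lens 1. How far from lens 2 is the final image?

Lens 1 is diverging, so f₁ = −13.0 cm.
Lens 1: 1/d_i1 = 1/f₁ − 1/d_o1 = 1/(-13.0) − 1/(41.7) = -0.1009, so d_i1 = -9.910 cm.
The intermediate image is 9.910 cm to the left of lens 1 (virtual), which is 108 − (-9.910) = 117.9 cm to the left of lens 2, so d_o2 = +117.9 cm.
Lens 2: 1/d_i2 = 1/f₂ − 1/d_o2 = 1/(15.0) − 1/(117.9) = 0.05818, so d_i2 = 17.2 cm.
The final image is real, 17.2 cm to the right of lens 2 (overall magnification ≈ -0.035).

17.2 cm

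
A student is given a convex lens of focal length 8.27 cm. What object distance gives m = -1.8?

12.9 cm

m = −d_i/d_o ⇒ d_i = −m·d_o.
1/f = 1/d_o + 1/d_i = 1/d_o − 1/(m·d_o) = (1 − 1/m)/d_o, so d_o = f(1 − 1/m) = (8.270)(1 − 1/(-1.8)) = 12.9 cm.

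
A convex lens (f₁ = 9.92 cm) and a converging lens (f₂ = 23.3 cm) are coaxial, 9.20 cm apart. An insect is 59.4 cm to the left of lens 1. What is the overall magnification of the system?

m = -0.180

Lens 1: 1/d_i1 = 1/(9.92) − 1/(59.4) = 0.08397, so d_i1 = 11.91 cm; m₁ = −d_i1/d_o1 = -0.2005.
d_o2 = 9.20 − (11.91) = -2.710 cm (virtual object).
Lens 2: 1/d_i2 = 1/(23.3) − 1/(-2.710) = 0.4119, so d_i2 = 2.428 cm; m₂ = −d_i2/d_o2 = +0.8958.
m = m₁·m₂ = (-0.2005)(+0.8958) = -0.180.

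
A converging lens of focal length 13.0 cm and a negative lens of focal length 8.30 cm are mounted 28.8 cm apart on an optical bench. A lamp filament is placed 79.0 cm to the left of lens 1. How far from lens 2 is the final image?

5.10 cm

Lens 1: 1/d_i1 = 1/f₁ − 1/d_o1 = 1/(13.0) − 1/(79.0) = 0.06426, so d_i1 = 15.56 cm.
The intermediate image is 15.56 cm to the right of lens 1, which is 28.8 − (15.56) = 13.24 cm to the left of lens 2, so d_o2 = +13.24 cm.
Lens 2 is diverging, so f₂ = −8.30 cm.
Lens 2: 1/d_i2 = 1/f₂ − 1/d_o2 = 1/(-8.30) − 1/(13.24) = -0.1960, so d_i2 = -5.10 cm.
The final image is virtual, 5.10 cm to the left of lens 2 (overall magnification ≈ -0.076).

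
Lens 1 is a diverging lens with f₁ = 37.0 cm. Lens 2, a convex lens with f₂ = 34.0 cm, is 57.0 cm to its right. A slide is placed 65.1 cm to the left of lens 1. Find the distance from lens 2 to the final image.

Lens 1 is diverging, so f₁ = −37.0 cm.
Lens 1: 1/d_i1 = 1/f₁ − 1/d_o1 = 1/(-37.0) − 1/(65.1) = -0.04239, so d_i1 = -23.59 cm.
The intermediate image is 23.59 cm to the left of lens 1 (virtual), which is 57.0 − (-23.59) = 80.59 cm to the left of lens 2, so d_o2 = +80.59 cm.
Lens 2: 1/d_i2 = 1/f₂ − 1/d_o2 = 1/(34.0) − 1/(80.59) = 0.01700, so d_i2 = 58.8 cm.
The final image is real, 58.8 cm to the right of lens 2 (overall magnification ≈ -0.26).

58.8 cm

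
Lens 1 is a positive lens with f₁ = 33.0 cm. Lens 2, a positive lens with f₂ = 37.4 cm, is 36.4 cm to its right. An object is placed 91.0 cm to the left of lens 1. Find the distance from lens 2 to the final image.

10.9 cm

Lens 1: 1/d_i1 = 1/f₁ − 1/d_o1 = 1/(33.0) − 1/(91.0) = 0.01931, so d_i1 = 51.78 cm.
The intermediate image is 51.78 cm to the right of lens 1, which lies 15.38 cm to the right of lens 2 — a virtual object — so d_o2 = −15.38 cm.
Lens 2: 1/d_i2 = 1/f₂ − 1/d_o2 = 1/(37.4) − 1/(-15.38) = 0.09176, so d_i2 = 10.9 cm.
The final image is real, 10.9 cm to the right of lens 2 (overall magnification ≈ -0.40).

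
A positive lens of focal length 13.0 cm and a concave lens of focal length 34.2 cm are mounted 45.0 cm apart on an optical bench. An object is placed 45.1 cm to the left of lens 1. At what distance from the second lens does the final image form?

15.0 cm

Lens 1: 1/d_i1 = 1/f₁ − 1/d_o1 = 1/(13.0) − 1/(45.1) = 0.05475, so d_i1 = 18.26 cm.
The intermediate image is 18.26 cm to the right of lens 1, which is 45.0 − (18.26) = 26.74 cm to the left of lens 2, so d_o2 = +26.74 cm.
Lens 2 is diverging, so f₂ = −34.2 cm.
Lens 2: 1/d_i2 = 1/f₂ − 1/d_o2 = 1/(-34.2) − 1/(26.74) = -0.06664, so d_i2 = -15.0 cm.
The final image is virtual, 15.0 cm to the left of lens 2 (overall magnification ≈ -0.23).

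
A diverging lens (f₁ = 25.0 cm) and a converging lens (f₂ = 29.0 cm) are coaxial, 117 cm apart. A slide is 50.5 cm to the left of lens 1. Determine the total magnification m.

m = -0.0917

f₁ = −25.0 cm (diverging).
Lens 1: 1/d_i1 = 1/(-25.0) − 1/(50.5) = -0.05980, so d_i1 = -16.72 cm; m₁ = −d_i1/d_o1 = +0.3311.
d_o2 = 117 − (-16.72) = 133.7 cm.
Lens 2: 1/d_i2 = 1/(29.0) − 1/(133.7) = 0.02700, so d_i2 = 37.03 cm; m₂ = −d_i2/d_o2 = -0.2770.
m = m₁·m₂ = (+0.3311)(-0.2770) = -0.0917.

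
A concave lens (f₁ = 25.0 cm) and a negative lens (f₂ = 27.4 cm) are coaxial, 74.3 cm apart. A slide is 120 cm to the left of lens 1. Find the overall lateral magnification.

f₁ = −25.0 cm (diverging).
Lens 1: 1/d_i1 = 1/(-25.0) − 1/(120) = -0.04833, so d_i1 = -20.69 cm; m₁ = −d_i1/d_o1 = +0.1724.
d_o2 = 74.3 − (-20.69) = 94.99 cm.
f₂ = −27.4 cm (diverging).
Lens 2: 1/d_i2 = 1/(-27.4) − 1/(94.99) = -0.04702, so d_i2 = -21.27 cm; m₂ = −d_i2/d_o2 = +0.2239.
m = m₁·m₂ = (+0.1724)(+0.2239) = +0.0386.

m = +0.0386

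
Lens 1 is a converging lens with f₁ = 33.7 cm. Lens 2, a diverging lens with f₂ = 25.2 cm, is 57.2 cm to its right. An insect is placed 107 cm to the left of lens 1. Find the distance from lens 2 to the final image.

6.08 cm

Lens 1: 1/d_i1 = 1/f₁ − 1/d_o1 = 1/(33.7) − 1/(107) = 0.02033, so d_i1 = 49.19 cm.
The intermediate image is 49.19 cm to the right of lens 1, which is 57.2 − (49.19) = 8.010 cm to the left of lens 2, so d_o2 = +8.010 cm.
Lens 2 is diverging, so f₂ = −25.2 cm.
Lens 2: 1/d_i2 = 1/f₂ − 1/d_o2 = 1/(-25.2) − 1/(8.010) = -0.1645, so d_i2 = -6.08 cm.
The final image is virtual, 6.08 cm to the left of lens 2 (overall magnification ≈ -0.35).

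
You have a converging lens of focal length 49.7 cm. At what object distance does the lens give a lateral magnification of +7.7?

43.2 cm

m = −d_i/d_o ⇒ d_i = −m·d_o.
1/f = 1/d_o + 1/d_i = 1/d_o − 1/(m·d_o) = (1 − 1/m)/d_o, so d_o = f(1 − 1/m) = (49.70)(1 − 1/(+7.7)) = 43.2 cm.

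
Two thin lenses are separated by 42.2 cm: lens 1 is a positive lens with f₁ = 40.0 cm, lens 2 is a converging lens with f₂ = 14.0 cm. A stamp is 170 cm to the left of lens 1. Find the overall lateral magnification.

Lens 1: 1/d_i1 = 1/(40.0) − 1/(170) = 0.01912, so d_i1 = 52.31 cm; m₁ = −d_i1/d_o1 = -0.3077.
d_o2 = 42.2 − (52.31) = -10.11 cm (virtual object).
Lens 2: 1/d_i2 = 1/(14.0) − 1/(-10.11) = 0.1703, so d_i2 = 5.871 cm; m₂ = −d_i2/d_o2 = +0.5807.
m = m₁·m₂ = (-0.3077)(+0.5807) = -0.179.

m = -0.179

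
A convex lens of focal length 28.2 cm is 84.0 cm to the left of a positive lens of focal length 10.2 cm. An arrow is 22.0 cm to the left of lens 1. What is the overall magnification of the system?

Lens 1: 1/d_i1 = 1/(28.2) − 1/(22.0) = -0.009994, so d_i1 = -100.1 cm; m₁ = −d_i1/d_o1 = +4.550.
d_o2 = 84.0 − (-100.1) = 184.1 cm.
Lens 2: 1/d_i2 = 1/(10.2) − 1/(184.1) = 0.09261, so d_i2 = 10.80 cm; m₂ = −d_i2/d_o2 = -0.05865.
m = m₁·m₂ = (+4.550)(-0.05865) = -0.267.

m = -0.267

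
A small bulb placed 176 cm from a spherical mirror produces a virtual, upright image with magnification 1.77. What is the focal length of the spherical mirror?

f = 405 cm (concave)

m = −d_i/d_o ⇒ d_i = −m·d_o = −(+1.77)·(176) = -311.5 cm.
1/f = 1/d_o + 1/d_i = 1/(176) + 1/(-311.5) = 0.002472, so f = 405 cm.
Since f is positive, the spherical mirror is concave.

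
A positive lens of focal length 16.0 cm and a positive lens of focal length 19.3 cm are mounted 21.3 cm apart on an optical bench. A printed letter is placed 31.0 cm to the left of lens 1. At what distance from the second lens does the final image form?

7.31 cm

Lens 1: 1/d_i1 = 1/f₁ − 1/d_o1 = 1/(16.0) − 1/(31.0) = 0.03024, so d_i1 = 33.07 cm.
The intermediate image is 33.07 cm to the right of lens 1, which lies 11.77 cm to the right of lens 2 — a virtual object — so d_o2 = −11.77 cm.
Lens 2: 1/d_i2 = 1/f₂ − 1/d_o2 = 1/(19.3) − 1/(-11.77) = 0.1368, so d_i2 = 7.31 cm.
The final image is real, 7.31 cm to the right of lens 2 (overall magnification ≈ -0.66).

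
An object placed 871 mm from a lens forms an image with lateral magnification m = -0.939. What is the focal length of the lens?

f = 422 mm (converging)

m = −d_i/d_o ⇒ d_i = −m·d_o = −(-0.939)·(871) = 817.9 mm.
1/f = 1/d_o + 1/d_i = 1/(871) + 1/(817.9) = 0.002371, so f = 422 mm.
Since f is positive, the lens is converging.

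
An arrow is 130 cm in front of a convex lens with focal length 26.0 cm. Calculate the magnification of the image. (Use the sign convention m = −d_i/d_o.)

1/d_i = 1/f − 1/d_o = 1/(26.00) − 1/(130) = 0.03077, so d_i = 32.50 cm.
m = −d_i/d_o = −(32.50)/(130) = -0.250.
The image is real, inverted and reduced, on the far side of the lens.

m = -0.250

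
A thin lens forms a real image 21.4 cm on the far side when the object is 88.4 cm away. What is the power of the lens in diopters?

d_i = +21.4 cm.
1/f = 1/d_o + 1/d_i = 1/(88.4) + 1/(21.4) = 0.05804 cm⁻¹.
f = 17.23 cm = 0.1723 m, so P = 1/f = +5.80 D.

P = +5.80 D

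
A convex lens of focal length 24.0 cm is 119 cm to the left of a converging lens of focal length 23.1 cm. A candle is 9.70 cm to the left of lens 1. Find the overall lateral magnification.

m = -0.346

Lens 1: 1/d_i1 = 1/(24.0) − 1/(9.70) = -0.06143, so d_i1 = -16.28 cm; m₁ = −d_i1/d_o1 = +1.678.
d_o2 = 119 − (-16.28) = 135.3 cm.
Lens 2: 1/d_i2 = 1/(23.1) − 1/(135.3) = 0.03590, so d_i2 = 27.86 cm; m₂ = −d_i2/d_o2 = -0.2059.
m = m₁·m₂ = (+1.678)(-0.2059) = -0.346.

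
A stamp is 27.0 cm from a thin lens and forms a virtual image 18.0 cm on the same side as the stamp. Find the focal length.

f = -54.0 cm (diverging)

Virtual image ⇒ d_i = −18.0 cm.
1/f = 1/d_o + 1/d_i = 1/(27.0) + 1/(-18.0) = -0.01852, so f = -54.0 cm.
Since f is negative, the thin lens is diverging.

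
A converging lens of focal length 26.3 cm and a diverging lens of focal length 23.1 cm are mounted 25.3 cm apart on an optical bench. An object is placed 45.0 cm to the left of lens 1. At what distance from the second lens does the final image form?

Lens 1: 1/d_i1 = 1/f₁ − 1/d_o1 = 1/(26.3) − 1/(45.0) = 0.01580, so d_i1 = 63.29 cm.
The intermediate image is 63.29 cm to the right of lens 1, which lies 37.99 cm to the right of lens 2 — a virtual object — so d_o2 = −37.99 cm.
Lens 2 is diverging, so f₂ = −23.1 cm.
Lens 2: 1/d_i2 = 1/f₂ − 1/d_o2 = 1/(-23.1) − 1/(-37.99) = -0.01697, so d_i2 = -58.9 cm.
The final image is virtual, 58.9 cm to the left of lens 2 (overall magnification ≈ 2.2).

58.9 cm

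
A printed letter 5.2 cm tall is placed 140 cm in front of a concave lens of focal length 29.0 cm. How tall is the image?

For a concave lens, f = -29.0 cm.
1/d_i = 1/f − 1/d_o = 1/(-29.00) − 1/(140) = -0.04163, so d_i = -24.02 cm.
m = −d_i/d_o = +0.1716.
|h_i| = |m|·h_o = 0.1716 × 5.2 = 0.892 cm. The image is virtual, upright and reduced, on the same side as the object.

0.892 cm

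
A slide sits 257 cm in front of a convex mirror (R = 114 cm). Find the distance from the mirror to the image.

f = R/2 = 114/2 = 57.00 cm; for a convex mirror, f = -57.00 cm.
Mirror equation: 1/v = 1/f − 1/u = 1/(-57.00) − 1/(257) = -0.01754 − 0.003891 = -0.02143, so v = -46.7 cm.
The image is virtual, upright and reduced, behind the mirror.

46.7 cm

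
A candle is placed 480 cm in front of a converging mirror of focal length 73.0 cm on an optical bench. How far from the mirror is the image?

86.1 cm

Mirror equation: 1/s_i = 1/f − 1/s_o = 1/(73.00) − 1/(480) = 0.01370 − 0.002083 = 0.01162, so s_i = 86.1 cm.
The image is real, inverted and reduced, in front of the mirror.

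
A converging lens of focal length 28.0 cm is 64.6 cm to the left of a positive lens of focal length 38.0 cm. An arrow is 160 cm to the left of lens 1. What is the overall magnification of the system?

Lens 1: 1/d_i1 = 1/(28.0) − 1/(160) = 0.02946, so d_i1 = 33.94 cm; m₁ = −d_i1/d_o1 = -0.2121.
d_o2 = 64.6 − (33.94) = 30.66 cm.
Lens 2: 1/d_i2 = 1/(38.0) − 1/(30.66) = -0.006300, so d_i2 = -158.7 cm; m₂ = −d_i2/d_o2 = +5.177.
m = m₁·m₂ = (-0.2121)(+5.177) = -1.10.

m = -1.10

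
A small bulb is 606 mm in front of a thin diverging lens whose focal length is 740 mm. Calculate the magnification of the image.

m = +0.550

For a diverging lens, f = -740 mm.
1/d_i = 1/f − 1/d_o = 1/(-740.0) − 1/(606) = -0.003002, so d_i = -333.2 mm.
m = −d_i/d_o = −(-333.2)/(606) = +0.550.
The image is virtual, upright and reduced, on the same side as the object.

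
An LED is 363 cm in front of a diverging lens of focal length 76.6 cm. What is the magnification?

m = +0.174

For a diverging lens, f = -76.6 cm.
1/d_i = 1/f − 1/d_o = 1/(-76.60) − 1/(363) = -0.01581, so d_i = -63.25 cm.
m = −d_i/d_o = −(-63.25)/(363) = +0.174.
The image is virtual, upright and reduced, on the same side as the object.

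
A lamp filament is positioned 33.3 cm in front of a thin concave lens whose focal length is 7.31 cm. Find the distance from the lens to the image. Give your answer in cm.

For a concave lens, f = -7.31 cm.
Lens equation: 1/v = 1/f − 1/u = 1/(-7.310) − 1/(33.3) = -0.1368 − 0.03003 = -0.1668, so v = -5.99 cm.
The image is virtual, upright and reduced, on the same side as the object.

5.99 cm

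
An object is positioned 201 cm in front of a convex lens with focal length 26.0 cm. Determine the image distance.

29.9 cm

Lens equation: 1/s_i = 1/f − 1/s_o = 1/(26.00) − 1/(201) = 0.03846 − 0.004975 = 0.03349, so s_i = 29.9 cm.
The image is real, inverted and reduced, on the far side of the lens.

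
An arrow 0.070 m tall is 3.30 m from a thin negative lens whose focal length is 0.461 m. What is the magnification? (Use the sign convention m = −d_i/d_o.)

m = +0.123

For a negative lens, f = -0.461 m.
1/d_i = 1/f − 1/d_o = 1/(-0.4610) − 1/(3.30) = -2.472, so d_i = -0.4045 m.
m = −d_i/d_o = −(-0.4045)/(3.30) = +0.123.
The image is virtual, upright and reduced, on the same side as the object.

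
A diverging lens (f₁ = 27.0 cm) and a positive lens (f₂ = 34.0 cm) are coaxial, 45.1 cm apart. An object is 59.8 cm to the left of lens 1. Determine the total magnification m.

f₁ = −27.0 cm (diverging).
Lens 1: 1/d_i1 = 1/(-27.0) − 1/(59.8) = -0.05376, so d_i1 = -18.60 cm; m₁ = −d_i1/d_o1 = +0.3110.
d_o2 = 45.1 − (-18.60) = 63.70 cm.
Lens 2: 1/d_i2 = 1/(34.0) − 1/(63.70) = 0.01371, so d_i2 = 72.92 cm; m₂ = −d_i2/d_o2 = -1.145.
m = m₁·m₂ = (+0.3110)(-1.145) = -0.356.

m = -0.356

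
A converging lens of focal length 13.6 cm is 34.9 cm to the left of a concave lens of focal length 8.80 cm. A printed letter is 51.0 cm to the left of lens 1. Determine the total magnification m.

m = -0.127

Lens 1: 1/d_i1 = 1/(13.6) − 1/(51.0) = 0.05392, so d_i1 = 18.55 cm; m₁ = −d_i1/d_o1 = -0.3637.
d_o2 = 34.9 − (18.55) = 16.35 cm.
f₂ = −8.80 cm (diverging).
Lens 2: 1/d_i2 = 1/(-8.80) − 1/(16.35) = -0.1748, so d_i2 = -5.721 cm; m₂ = −d_i2/d_o2 = +0.3499.
m = m₁·m₂ = (-0.3637)(+0.3499) = -0.127.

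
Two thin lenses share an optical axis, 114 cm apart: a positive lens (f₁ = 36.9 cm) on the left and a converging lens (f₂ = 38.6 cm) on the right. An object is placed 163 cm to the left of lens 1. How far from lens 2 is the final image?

92.4 cm

Lens 1: 1/d_i1 = 1/f₁ − 1/d_o1 = 1/(36.9) − 1/(163) = 0.02097, so d_i1 = 47.70 cm.
The intermediate image is 47.70 cm to the right of lens 1, which is 114 − (47.70) = 66.30 cm to the left of lens 2, so d_o2 = +66.30 cm.
Lens 2: 1/d_i2 = 1/f₂ − 1/d_o2 = 1/(38.6) − 1/(66.30) = 0.01082, so d_i2 = 92.4 cm.
The final image is real, 92.4 cm to the right of lens 2 (overall magnification ≈ 0.41).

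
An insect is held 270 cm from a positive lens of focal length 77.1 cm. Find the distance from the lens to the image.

Lens equation: 1/s_i = 1/f − 1/s_o = 1/(77.10) − 1/(270) = 0.01297 − 0.003704 = 0.009266, so s_i = 108 cm.
The image is real, inverted and reduced, on the far side of the lens.

108 cm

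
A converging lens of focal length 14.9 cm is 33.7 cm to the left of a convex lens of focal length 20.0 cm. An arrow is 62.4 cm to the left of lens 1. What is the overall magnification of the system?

Lens 1: 1/d_i1 = 1/(14.9) − 1/(62.4) = 0.05109, so d_i1 = 19.57 cm; m₁ = −d_i1/d_o1 = -0.3136.
d_o2 = 33.7 − (19.57) = 14.13 cm.
Lens 2: 1/d_i2 = 1/(20.0) − 1/(14.13) = -0.02077, so d_i2 = -48.14 cm; m₂ = −d_i2/d_o2 = +3.407.
m = m₁·m₂ = (-0.3136)(+3.407) = -1.07.

m = -1.07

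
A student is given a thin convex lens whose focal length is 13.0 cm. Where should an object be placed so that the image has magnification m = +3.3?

9.06 cm

m = −d_i/d_o ⇒ d_i = −m·d_o.
1/f = 1/d_o + 1/d_i = 1/d_o − 1/(m·d_o) = (1 − 1/m)/d_o, so d_o = f(1 − 1/m) = (13.00)(1 − 1/(+3.3)) = 9.06 cm.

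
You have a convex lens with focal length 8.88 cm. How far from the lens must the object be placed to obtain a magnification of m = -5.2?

10.6 cm

m = −d_i/d_o ⇒ d_i = −m·d_o.
1/f = 1/d_o + 1/d_i = 1/d_o − 1/(m·d_o) = (1 − 1/m)/d_o, so d_o = f(1 − 1/m) = (8.880)(1 − 1/(-5.2)) = 10.6 cm.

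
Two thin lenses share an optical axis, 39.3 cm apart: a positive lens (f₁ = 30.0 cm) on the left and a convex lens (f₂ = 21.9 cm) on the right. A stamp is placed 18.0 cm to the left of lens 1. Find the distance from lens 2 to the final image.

Lens 1: 1/d_i1 = 1/f₁ − 1/d_o1 = 1/(30.0) − 1/(18.0) = -0.02222, so d_i1 = -45.00 cm.
The intermediate image is 45.00 cm to the left of lens 1 (virtual), which is 39.3 − (-45.00) = 84.30 cm to the left of lens 2, so d_o2 = +84.30 cm.
Lens 2: 1/d_i2 = 1/f₂ − 1/d_o2 = 1/(21.9) − 1/(84.30) = 0.03380, so d_i2 = 29.6 cm.
The final image is real, 29.6 cm to the right of lens 2 (overall magnification ≈ -0.88).

29.6 cm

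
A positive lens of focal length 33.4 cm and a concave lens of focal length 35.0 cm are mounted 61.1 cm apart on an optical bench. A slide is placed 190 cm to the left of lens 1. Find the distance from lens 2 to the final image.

13.0 cm

Lens 1: 1/d_i1 = 1/f₁ − 1/d_o1 = 1/(33.4) − 1/(190) = 0.02468, so d_i1 = 40.52 cm.
The intermediate image is 40.52 cm to the right of lens 1, which is 61.1 − (40.52) = 20.58 cm to the left of lens 2, so d_o2 = +20.58 cm.
Lens 2 is diverging, so f₂ = −35.0 cm.
Lens 2: 1/d_i2 = 1/f₂ − 1/d_o2 = 1/(-35.0) − 1/(20.58) = -0.07716, so d_i2 = -13.0 cm.
The final image is virtual, 13.0 cm to the left of lens 2 (overall magnification ≈ -0.13).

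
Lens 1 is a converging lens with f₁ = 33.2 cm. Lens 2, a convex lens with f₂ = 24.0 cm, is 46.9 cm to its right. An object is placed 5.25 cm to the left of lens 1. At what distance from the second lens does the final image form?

43.8 cm

Lens 1: 1/d_i1 = 1/f₁ − 1/d_o1 = 1/(33.2) − 1/(5.25) = -0.1604, so d_i1 = -6.236 cm.
The intermediate image is 6.236 cm to the left of lens 1 (virtual), which is 46.9 − (-6.236) = 53.14 cm to the left of lens 2, so d_o2 = +53.14 cm.
Lens 2: 1/d_i2 = 1/f₂ − 1/d_o2 = 1/(24.0) − 1/(53.14) = 0.02285, so d_i2 = 43.8 cm.
The final image is real, 43.8 cm to the right of lens 2 (overall magnification ≈ -0.98).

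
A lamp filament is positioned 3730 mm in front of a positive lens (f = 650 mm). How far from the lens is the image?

Thin-lens equation: 1/v = 1/f − 1/u = 1/(650.0) − 1/(3730) = 0.001538 − 0.0002681 = 0.001270, so v = 787 mm.
The image is real, inverted and reduced, on the far side of the lens.

787 mm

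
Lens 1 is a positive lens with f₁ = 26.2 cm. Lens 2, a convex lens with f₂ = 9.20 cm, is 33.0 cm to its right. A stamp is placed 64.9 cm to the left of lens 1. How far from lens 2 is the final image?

Lens 1: 1/d_i1 = 1/f₁ − 1/d_o1 = 1/(26.2) − 1/(64.9) = 0.02276, so d_i1 = 43.94 cm.
The intermediate image is 43.94 cm to the right of lens 1, which lies 10.94 cm to the right of lens 2 — a virtual object — so d_o2 = −10.94 cm.
Lens 2: 1/d_i2 = 1/f₂ − 1/d_o2 = 1/(9.20) − 1/(-10.94) = 0.2001, so d_i2 = 5.00 cm.
The final image is real, 5.00 cm to the right of lens 2 (overall magnification ≈ -0.31).

5.00 cm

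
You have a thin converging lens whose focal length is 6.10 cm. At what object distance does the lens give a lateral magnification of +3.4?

m = −d_i/d_o ⇒ d_i = −m·d_o.
1/f = 1/d_o + 1/d_i = 1/d_o − 1/(m·d_o) = (1 − 1/m)/d_o, so d_o = f(1 − 1/m) = (6.100)(1 − 1/(+3.4)) = 4.31 cm.

4.31 cm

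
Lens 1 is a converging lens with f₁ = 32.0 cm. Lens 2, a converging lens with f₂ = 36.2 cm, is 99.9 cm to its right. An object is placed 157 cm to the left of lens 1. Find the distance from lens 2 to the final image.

Lens 1: 1/d_i1 = 1/f₁ − 1/d_o1 = 1/(32.0) − 1/(157) = 0.02488, so d_i1 = 40.19 cm.
The intermediate image is 40.19 cm to the right of lens 1, which is 99.9 − (40.19) = 59.71 cm to the left of lens 2, so d_o2 = +59.71 cm.
Lens 2: 1/d_i2 = 1/f₂ − 1/d_o2 = 1/(36.2) − 1/(59.71) = 0.01088, so d_i2 = 91.9 cm.
The final image is real, 91.9 cm to the right of lens 2 (overall magnification ≈ 0.39).

91.9 cm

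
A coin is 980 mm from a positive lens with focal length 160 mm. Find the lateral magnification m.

m = -0.195

1/d_i = 1/f − 1/d_o = 1/(160.0) − 1/(980) = 0.005230, so d_i = 191.2 mm.
m = −d_i/d_o = −(191.2)/(980) = -0.195.
The image is real, inverted and reduced, on the far side of the lens.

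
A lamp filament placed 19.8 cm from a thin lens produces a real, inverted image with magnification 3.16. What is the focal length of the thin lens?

m = −d_i/d_o ⇒ d_i = −m·d_o = −(-3.16)·(19.8) = 62.57 cm.
1/f = 1/d_o + 1/d_i = 1/(19.8) + 1/(62.57) = 0.06649, so f = 15.0 cm.
Since f is positive, the thin lens is converging.

f = 15.0 cm (converging)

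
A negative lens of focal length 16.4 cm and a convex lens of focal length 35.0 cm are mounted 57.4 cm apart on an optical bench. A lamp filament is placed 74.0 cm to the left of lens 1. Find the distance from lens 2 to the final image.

69.2 cm

Lens 1 is diverging, so f₁ = −16.4 cm.
Lens 1: 1/d_i1 = 1/f₁ − 1/d_o1 = 1/(-16.4) − 1/(74.0) = -0.07449, so d_i1 = -13.42 cm.
The intermediate image is 13.42 cm to the left of lens 1 (virtual), which is 57.4 − (-13.42) = 70.82 cm to the left of lens 2, so d_o2 = +70.82 cm.
Lens 2: 1/d_i2 = 1/f₂ − 1/d_o2 = 1/(35.0) − 1/(70.82) = 0.01445, so d_i2 = 69.2 cm.
The final image is real, 69.2 cm to the right of lens 2 (overall magnification ≈ -0.18).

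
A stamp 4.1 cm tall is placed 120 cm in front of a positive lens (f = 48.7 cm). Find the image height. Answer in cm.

2.80 cm

1/d_i = 1/f − 1/d_o = 1/(48.70) − 1/(120) = 0.01220, so d_i = 81.96 cm.
m = −d_i/d_o = -0.6830.
|h_i| = |m|·h_o = 0.6830 × 4.1 = 2.80 cm. The image is real, inverted and reduced, on the far side of the lens.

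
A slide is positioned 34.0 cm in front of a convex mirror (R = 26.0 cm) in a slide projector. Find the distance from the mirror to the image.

9.40 cm

f = R/2 = 26.0/2 = 13.00 cm; for a convex mirror, f = -13.00 cm.
Mirror equation: 1/v = 1/f − 1/u = 1/(-13.00) − 1/(34.0) = -0.07692 − 0.02941 = -0.1063, so v = -9.40 cm.
The image is virtual, upright and reduced, behind the mirror.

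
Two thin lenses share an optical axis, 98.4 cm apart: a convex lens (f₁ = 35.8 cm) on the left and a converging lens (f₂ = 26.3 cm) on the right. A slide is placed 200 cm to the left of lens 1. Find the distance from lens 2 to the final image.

Lens 1: 1/d_i1 = 1/f₁ − 1/d_o1 = 1/(35.8) − 1/(200) = 0.02293, so d_i1 = 43.61 cm.
The intermediate image is 43.61 cm to the right of lens 1, which is 98.4 − (43.61) = 54.79 cm to the left of lens 2, so d_o2 = +54.79 cm.
Lens 2: 1/d_i2 = 1/f₂ − 1/d_o2 = 1/(26.3) − 1/(54.79) = 0.01977, so d_i2 = 50.6 cm.
The final image is real, 50.6 cm to the right of lens 2 (overall magnification ≈ 0.20).

50.6 cm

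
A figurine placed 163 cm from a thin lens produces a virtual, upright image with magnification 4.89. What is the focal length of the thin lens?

m = −d_i/d_o ⇒ d_i = −m·d_o = −(+4.89)·(163) = -797.1 cm.
1/f = 1/d_o + 1/d_i = 1/(163) + 1/(-797.1) = 0.004880, so f = 205 cm.
Since f is positive, the thin lens is converging.

f = 205 cm (converging)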